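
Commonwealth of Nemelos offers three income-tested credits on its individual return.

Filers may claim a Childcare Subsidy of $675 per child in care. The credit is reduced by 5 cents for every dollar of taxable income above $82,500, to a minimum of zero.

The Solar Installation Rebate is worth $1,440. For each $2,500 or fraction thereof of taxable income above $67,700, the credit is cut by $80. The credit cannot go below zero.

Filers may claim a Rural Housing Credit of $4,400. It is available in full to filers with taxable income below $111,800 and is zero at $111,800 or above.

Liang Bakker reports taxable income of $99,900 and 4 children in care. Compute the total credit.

Childcare Subsidy: base = 4 × $675 = $2,700. 5% of the $17,400 excess over $82,500 is $870; credit = $2,700 − $870 = $1,830.
Solar Installation Rebate: income exceeds $67,700 by $32,200, which is 13 full-or-partial $2,500 increments; reduction = 13 × $80 = $1,040, leaving $400.
Rural Housing Credit: $99,900 is below the $111,800 cutoff, so the full $4,400 applies.
Total: $1,830 + $400 + $4,400 = $6,630.

$6,630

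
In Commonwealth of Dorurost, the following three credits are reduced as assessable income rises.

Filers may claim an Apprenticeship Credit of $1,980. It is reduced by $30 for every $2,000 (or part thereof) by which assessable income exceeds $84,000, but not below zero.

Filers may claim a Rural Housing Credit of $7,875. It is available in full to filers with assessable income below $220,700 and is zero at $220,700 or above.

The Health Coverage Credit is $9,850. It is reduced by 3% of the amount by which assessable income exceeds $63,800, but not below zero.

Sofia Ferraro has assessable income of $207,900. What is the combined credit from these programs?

$13,522

Apprenticeship Credit: income exceeds $84,000 by $123,900, which is 62 full-or-partial $2,000 increments; reduction = 62 × $30 = $1,860, leaving $120.
Rural Housing Credit: $207,900 is below the $220,700 cutoff, so the full $7,875 applies.
Health Coverage Credit: 3% of the $144,100 excess over $63,800 is $4,323; credit = $9,850 − $4,323 = $5,527.
Total: $120 + $7,875 + $5,527 = $13,522.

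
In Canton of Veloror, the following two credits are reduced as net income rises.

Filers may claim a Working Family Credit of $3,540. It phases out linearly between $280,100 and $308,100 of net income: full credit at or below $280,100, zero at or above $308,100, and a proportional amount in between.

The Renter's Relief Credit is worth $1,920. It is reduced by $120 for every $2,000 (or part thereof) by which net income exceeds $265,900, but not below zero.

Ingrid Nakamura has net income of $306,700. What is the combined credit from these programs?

Working Family Credit: $306,700 is $26,600 into a $28,000 phase-out range, leaving 1,400/28,000 of the credit: $3,540 × 1,400/28,000 = $177.
Renter's Relief Credit: income exceeds $265,900 by $40,800 → 21 increments × $120 = $2,520 ≥ base, so the credit is $0.
Total: $177 + $0 = $177.

$177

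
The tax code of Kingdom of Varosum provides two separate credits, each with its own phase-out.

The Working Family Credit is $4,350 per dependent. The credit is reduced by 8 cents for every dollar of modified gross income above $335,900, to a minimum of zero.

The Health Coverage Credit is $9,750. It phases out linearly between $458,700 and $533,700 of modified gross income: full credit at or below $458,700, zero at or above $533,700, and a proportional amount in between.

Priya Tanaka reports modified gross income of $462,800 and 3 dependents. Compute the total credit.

Working Family Credit: base = 3 × $4,350 = $13,050. 8% of the $126,900 excess over $335,900 is $10,152; credit = $13,050 − $10,152 = $2,898.
Health Coverage Credit: $462,800 is $4,100 into a $75,000 phase-out range, leaving 70,900/75,000 of the credit: $9,750 × 70,900/75,000 = $9,217.
Total: $2,898 + $9,217 = $12,115.

$12,115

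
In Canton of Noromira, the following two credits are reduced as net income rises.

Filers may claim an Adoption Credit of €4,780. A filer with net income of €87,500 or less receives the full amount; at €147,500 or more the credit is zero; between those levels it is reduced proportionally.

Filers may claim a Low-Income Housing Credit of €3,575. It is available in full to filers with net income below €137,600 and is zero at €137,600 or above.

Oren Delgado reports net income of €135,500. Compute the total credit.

€4,531

Adoption Credit: €135,500 is €48,000 into a €60,000 phase-out range, leaving 12,000/60,000 of the credit: €4,780 × 12,000/60,000 = €956.
Low-Income Housing Credit: €135,500 is below the €137,600 cutoff, so the full €3,575 applies.
Total: €956 + €3,575 = €4,531.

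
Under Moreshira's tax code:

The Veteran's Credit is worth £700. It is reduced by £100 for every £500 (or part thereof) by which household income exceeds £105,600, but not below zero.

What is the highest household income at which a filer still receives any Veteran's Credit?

After 6 increments the reduction is 6 × £100 = £600, leaving £100; one more increment wipes it out. Increment 6 ends at excess 6 × £500 = £3,000, so the highest qualifying income is £105,600 + £3,000 = £108,600.

£108,600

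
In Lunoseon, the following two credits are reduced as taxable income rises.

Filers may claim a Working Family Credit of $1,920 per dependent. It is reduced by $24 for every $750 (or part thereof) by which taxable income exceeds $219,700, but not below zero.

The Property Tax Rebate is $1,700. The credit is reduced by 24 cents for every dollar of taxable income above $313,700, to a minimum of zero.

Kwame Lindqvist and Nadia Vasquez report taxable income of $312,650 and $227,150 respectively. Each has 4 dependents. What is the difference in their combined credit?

$2,736

Kwame ($312,650): Working Family Credit: base = 4 × $1,920 = $7,680. income exceeds $219,700 by $92,950, which is 124 full-or-partial $750 increments; reduction = 124 × $24 = $2,976, leaving $4,704. Property Tax Rebate: $312,650 is at or below the $313,700 threshold, so the full $1,700 applies. total $4,704 + $1,700 = $6,404
Nadia ($227,150): Working Family Credit: base = 4 × $1,920 = $7,680. income exceeds $219,700 by $7,450, which is 10 full-or-partial $750 increments; reduction = 10 × $24 = $240, leaving $7,440. Property Tax Rebate: $227,150 is at or below the $313,700 threshold, so the full $1,700 applies. total $7,440 + $1,700 = $9,140
Difference: |$6,404 − $9,140| = $2,736.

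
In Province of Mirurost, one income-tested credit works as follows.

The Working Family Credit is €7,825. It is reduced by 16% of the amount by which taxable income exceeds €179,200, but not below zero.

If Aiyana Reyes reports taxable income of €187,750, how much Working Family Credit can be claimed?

€6,457

Working Family Credit: 16% of the €8,550 excess over €179,200 is €1,368; credit = €7,825 − €1,368 = €6,457.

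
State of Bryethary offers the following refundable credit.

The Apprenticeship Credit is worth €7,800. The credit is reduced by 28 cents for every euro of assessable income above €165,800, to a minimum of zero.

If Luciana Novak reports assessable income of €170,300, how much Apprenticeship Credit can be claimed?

Apprenticeship Credit: 28% of the €4,500 excess over €165,800 is €1,260; credit = €7,800 − €1,260 = €6,540.

€6,540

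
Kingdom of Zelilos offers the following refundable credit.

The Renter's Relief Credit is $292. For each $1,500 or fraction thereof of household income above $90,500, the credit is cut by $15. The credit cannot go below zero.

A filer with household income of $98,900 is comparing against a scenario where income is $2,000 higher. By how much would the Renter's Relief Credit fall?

At $98,900 — income exceeds $90,500 by $8,400, which is 6 full-or-partial $1,500 increments; reduction = 6 × $15 = $90, leaving $202.
At $100,900 — income exceeds $90,500 by $10,400, which is 7 full-or-partial $1,500 increments; reduction = 7 × $15 = $105, leaving $187.
Lost: $202 − $187 = $15.

$15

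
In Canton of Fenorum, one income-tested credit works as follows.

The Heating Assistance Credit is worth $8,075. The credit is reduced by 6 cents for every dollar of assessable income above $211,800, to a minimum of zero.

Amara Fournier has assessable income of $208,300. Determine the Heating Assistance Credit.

Heating Assistance Credit: $208,300 is at or below the $211,800 threshold, so the full $8,075 applies.

$8,075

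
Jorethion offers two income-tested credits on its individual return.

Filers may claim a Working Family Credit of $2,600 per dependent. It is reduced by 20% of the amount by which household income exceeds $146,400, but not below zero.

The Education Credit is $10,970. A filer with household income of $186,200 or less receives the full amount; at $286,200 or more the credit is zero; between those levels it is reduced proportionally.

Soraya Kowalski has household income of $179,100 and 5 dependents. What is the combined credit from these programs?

Working Family Credit: base = 5 × $2,600 = $13,000. 20% of the $32,700 excess over $146,400 is $6,540; credit = $13,000 − $6,540 = $6,460.
Education Credit: $179,100 is at or below the $186,200 threshold, so the full $10,970 applies.
Total: $6,460 + $10,970 = $17,430.

$17,430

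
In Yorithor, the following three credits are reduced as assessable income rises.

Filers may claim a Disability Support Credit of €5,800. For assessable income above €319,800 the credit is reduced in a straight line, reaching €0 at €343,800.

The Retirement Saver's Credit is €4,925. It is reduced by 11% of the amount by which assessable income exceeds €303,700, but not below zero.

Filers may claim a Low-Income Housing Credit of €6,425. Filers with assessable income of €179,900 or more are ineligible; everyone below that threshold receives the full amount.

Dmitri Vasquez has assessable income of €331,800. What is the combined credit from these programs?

€4,734

Disability Support Credit: €331,800 is €12,000 into a €24,000 phase-out range, leaving 12,000/24,000 of the credit: €5,800 × 12,000/24,000 = €2,900.
Retirement Saver's Credit: 11% of the €28,100 excess over €303,700 is €3,091; credit = €4,925 − €3,091 = €1,834.
Low-Income Housing Credit: €331,800 meets or exceeds the €179,900 cutoff, so the credit is €0.
Total: €2,900 + €1,834 + €0 = €4,734.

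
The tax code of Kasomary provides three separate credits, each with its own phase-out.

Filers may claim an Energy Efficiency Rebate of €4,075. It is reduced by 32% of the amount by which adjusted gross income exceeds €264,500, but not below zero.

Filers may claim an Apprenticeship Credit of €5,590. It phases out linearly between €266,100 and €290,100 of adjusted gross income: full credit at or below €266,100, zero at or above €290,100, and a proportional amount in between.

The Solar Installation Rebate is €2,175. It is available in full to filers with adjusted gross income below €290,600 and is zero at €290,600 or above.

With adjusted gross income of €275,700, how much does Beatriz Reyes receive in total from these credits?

Energy Efficiency Rebate: 32% of the €11,200 excess over €264,500 is €3,584; credit = €4,075 − €3,584 = €491.
Apprenticeship Credit: €275,700 is €9,600 into a €24,000 phase-out range, leaving 14,400/24,000 of the credit: €5,590 × 14,400/24,000 = €3,354.
Solar Installation Rebate: €275,700 is below the €290,600 cutoff, so the full €2,175 applies.
Total: €491 + €3,354 + €2,175 = €6,020.

€6,020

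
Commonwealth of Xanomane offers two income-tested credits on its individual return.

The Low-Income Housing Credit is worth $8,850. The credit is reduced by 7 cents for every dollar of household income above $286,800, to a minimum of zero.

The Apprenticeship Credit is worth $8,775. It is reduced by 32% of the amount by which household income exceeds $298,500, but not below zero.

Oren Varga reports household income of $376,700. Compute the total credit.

Low-Income Housing Credit: 7% of the $89,900 excess over $286,800 is $6,293; credit = $8,850 − $6,293 = $2,557.
Apprenticeship Credit: 32% of the $78,200 excess over $298,500 is $25,024 ≥ base, so the credit is $0.
Total: $2,557 + $0 = $2,557.

$2,557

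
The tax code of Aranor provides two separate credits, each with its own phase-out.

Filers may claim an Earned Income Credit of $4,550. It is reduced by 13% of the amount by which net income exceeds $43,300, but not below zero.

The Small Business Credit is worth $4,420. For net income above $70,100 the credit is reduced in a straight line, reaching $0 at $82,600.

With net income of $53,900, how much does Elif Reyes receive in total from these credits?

$7,592

Earned Income Credit: 13% of the $10,600 excess over $43,300 is $1,378; credit = $4,550 − $1,378 = $3,172.
Small Business Credit: $53,900 is at or below the $70,100 threshold, so the full $4,420 applies.
Total: $3,172 + $4,420 = $7,592.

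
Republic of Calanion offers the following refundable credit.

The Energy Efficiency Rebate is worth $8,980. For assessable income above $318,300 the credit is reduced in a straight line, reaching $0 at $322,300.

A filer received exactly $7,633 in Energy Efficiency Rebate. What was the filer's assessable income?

$7,633 is 7,633/8,980 of the full $8,980, so 1,347/8,980 of the $4,000 range has been used: income = $318,300 + $4,000 × 1,347/8,980 = $318,900.

$318,900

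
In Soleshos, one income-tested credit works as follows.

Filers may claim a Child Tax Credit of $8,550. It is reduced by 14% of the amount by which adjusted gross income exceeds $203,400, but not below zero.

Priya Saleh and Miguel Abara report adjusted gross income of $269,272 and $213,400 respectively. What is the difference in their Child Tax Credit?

$7,150

Priya ($269,272): Child Tax Credit: 14% of the $65,872 excess over $203,400 is $9,222.08 ≥ base, so the credit is $0.
Miguel ($213,400): Child Tax Credit: 14% of the $10,000 excess over $203,400 is $1,400; credit = $8,550 − $1,400 = $7,150.
Difference: |$0 − $7,150| = $7,150.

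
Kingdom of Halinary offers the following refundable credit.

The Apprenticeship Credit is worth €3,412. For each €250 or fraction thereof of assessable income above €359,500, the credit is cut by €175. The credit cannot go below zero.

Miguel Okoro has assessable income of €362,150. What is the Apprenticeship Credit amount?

Apprenticeship Credit: income exceeds €359,500 by €2,650, which is 11 full-or-partial €250 increments; reduction = 11 × €175 = €1,925, leaving €1,487.

€1,487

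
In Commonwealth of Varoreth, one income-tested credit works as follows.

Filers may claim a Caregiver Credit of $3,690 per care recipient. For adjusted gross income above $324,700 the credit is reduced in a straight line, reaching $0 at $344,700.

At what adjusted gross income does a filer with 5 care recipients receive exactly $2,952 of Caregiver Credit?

Full credit = 5 × $3,690 = $18,450.
$2,952 is 2,952/18,450 of the full $18,450, so 15,498/18,450 of the $20,000 range has been used: income = $324,700 + $20,000 × 15,498/18,450 = $341,500.

$341,500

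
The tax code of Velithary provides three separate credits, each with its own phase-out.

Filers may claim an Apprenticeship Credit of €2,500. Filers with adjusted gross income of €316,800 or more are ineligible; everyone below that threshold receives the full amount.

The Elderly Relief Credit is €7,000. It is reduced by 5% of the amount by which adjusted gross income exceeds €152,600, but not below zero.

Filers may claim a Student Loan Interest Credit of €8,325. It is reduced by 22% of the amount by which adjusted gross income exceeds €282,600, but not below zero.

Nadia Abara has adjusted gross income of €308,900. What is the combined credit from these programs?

Apprenticeship Credit: €308,900 is below the €316,800 cutoff, so the full €2,500 applies.
Elderly Relief Credit: 5% of the €156,300 excess over €152,600 is €7,815 ≥ base, so the credit is €0.
Student Loan Interest Credit: 22% of the €26,300 excess over €282,600 is €5,786; credit = €8,325 − €5,786 = €2,539.
Total: €2,500 + €0 + €2,539 = €5,039.

€5,039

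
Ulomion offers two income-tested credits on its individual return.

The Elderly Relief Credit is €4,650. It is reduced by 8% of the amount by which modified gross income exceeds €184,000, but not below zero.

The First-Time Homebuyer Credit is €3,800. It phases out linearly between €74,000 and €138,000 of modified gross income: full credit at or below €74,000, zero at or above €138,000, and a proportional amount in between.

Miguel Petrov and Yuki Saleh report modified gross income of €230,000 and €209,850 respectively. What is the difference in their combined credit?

€1,612

Miguel (€230,000): Elderly Relief Credit: 8% of the €46,000 excess over €184,000 is €3,680; credit = €4,650 − €3,680 = €970. First-Time Homebuyer Credit: €230,000 is at or above €138,000, so the credit is €0. total €970 + €0 = €970
Yuki (€209,850): Elderly Relief Credit: 8% of the €25,850 excess over €184,000 is €2,068; credit = €4,650 − €2,068 = €2,582. First-Time Homebuyer Credit: €209,850 is at or above €138,000, so the credit is €0. total €2,582 + €0 = €2,582
Difference: |€970 − €2,582| = €1,612.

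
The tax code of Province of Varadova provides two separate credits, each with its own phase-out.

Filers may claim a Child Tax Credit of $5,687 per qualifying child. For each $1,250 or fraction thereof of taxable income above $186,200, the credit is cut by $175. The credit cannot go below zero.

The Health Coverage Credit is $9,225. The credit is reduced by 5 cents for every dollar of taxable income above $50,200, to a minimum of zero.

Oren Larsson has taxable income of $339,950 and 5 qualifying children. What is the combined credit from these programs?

$6,910

Child Tax Credit: base = 5 × $5,687 = $28,435. income exceeds $186,200 by $153,750, which is 123 full-or-partial $1,250 increments; reduction = 123 × $175 = $21,525, leaving $6,910.
Health Coverage Credit: 5% of the $289,750 excess over $50,200 is $14,487.50 ≥ base, so the credit is $0.
Total: $6,910 + $0 = $6,910.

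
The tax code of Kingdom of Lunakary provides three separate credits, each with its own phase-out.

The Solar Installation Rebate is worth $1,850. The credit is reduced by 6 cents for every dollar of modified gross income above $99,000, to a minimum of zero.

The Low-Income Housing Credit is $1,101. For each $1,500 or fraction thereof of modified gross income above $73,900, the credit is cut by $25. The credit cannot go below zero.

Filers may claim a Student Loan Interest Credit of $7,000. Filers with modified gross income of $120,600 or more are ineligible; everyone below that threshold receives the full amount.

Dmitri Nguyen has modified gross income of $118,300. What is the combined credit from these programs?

Solar Installation Rebate: 6% of the $19,300 excess over $99,000 is $1,158; credit = $1,850 − $1,158 = $692.
Low-Income Housing Credit: income exceeds $73,900 by $44,400, which is 30 full-or-partial $1,500 increments; reduction = 30 × $25 = $750, leaving $351.
Student Loan Interest Credit: $118,300 is below the $120,600 cutoff, so the full $7,000 applies.
Total: $692 + $351 + $7,000 = $8,043.

$8,043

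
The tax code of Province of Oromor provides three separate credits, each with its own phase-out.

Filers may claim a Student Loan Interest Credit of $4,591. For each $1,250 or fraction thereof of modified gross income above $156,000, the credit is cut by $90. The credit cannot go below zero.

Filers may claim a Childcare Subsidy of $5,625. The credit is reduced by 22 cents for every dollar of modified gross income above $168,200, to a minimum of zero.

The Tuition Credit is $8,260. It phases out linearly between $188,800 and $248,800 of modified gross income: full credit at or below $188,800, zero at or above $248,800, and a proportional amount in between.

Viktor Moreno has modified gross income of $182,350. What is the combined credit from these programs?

$13,383

Student Loan Interest Credit: income exceeds $156,000 by $26,350, which is 22 full-or-partial $1,250 increments; reduction = 22 × $90 = $1,980, leaving $2,611.
Childcare Subsidy: 22% of the $14,150 excess over $168,200 is $3,113; credit = $5,625 − $3,113 = $2,512.
Tuition Credit: $182,350 is at or below the $188,800 threshold, so the full $8,260 applies.
Total: $2,611 + $2,512 + $8,260 = $13,383.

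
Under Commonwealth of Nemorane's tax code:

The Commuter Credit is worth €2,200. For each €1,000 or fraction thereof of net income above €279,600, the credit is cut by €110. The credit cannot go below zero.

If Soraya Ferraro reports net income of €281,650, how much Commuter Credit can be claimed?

Commuter Credit: income exceeds €279,600 by €2,050, which is 3 full-or-partial €1,000 increments; reduction = 3 × €110 = €330, leaving €1,870.

€1,870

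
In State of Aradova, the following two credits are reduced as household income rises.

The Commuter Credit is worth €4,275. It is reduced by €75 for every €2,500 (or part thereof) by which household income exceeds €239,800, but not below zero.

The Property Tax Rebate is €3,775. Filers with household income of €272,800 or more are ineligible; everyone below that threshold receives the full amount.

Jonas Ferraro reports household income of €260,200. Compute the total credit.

€7,375

Commuter Credit: income exceeds €239,800 by €20,400, which is 9 full-or-partial €2,500 increments; reduction = 9 × €75 = €675, leaving €3,600.
Property Tax Rebate: €260,200 is below the €272,800 cutoff, so the full €3,775 applies.
Total: €3,600 + €3,775 = €7,375.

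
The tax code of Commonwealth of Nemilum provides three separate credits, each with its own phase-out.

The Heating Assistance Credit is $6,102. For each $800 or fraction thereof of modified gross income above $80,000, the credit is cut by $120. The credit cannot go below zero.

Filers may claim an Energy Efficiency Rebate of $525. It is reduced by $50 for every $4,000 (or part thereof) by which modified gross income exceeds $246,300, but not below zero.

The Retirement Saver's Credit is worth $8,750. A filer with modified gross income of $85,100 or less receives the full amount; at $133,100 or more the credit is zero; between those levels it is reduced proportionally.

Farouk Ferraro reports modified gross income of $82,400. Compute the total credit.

$15,017

Heating Assistance Credit: income exceeds $80,000 by $2,400, which is 3 full-or-partial $800 increments; reduction = 3 × $120 = $360, leaving $5,742.
Energy Efficiency Rebate: $82,400 is at or below the $246,300 threshold, so the full $525 applies.
Retirement Saver's Credit: $82,400 is at or below the $85,100 threshold, so the full $8,750 applies.
Total: $5,742 + $525 + $8,750 = $15,017.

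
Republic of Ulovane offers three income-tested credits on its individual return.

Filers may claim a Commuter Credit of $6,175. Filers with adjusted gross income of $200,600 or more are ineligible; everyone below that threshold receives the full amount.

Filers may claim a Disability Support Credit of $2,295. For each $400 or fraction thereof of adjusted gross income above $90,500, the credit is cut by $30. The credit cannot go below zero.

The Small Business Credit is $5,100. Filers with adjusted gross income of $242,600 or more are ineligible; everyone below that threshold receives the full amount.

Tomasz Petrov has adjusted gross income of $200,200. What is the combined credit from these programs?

Commuter Credit: $200,200 is below the $200,600 cutoff, so the full $6,175 applies.
Disability Support Credit: income exceeds $90,500 by $109,700 → 275 increments × $30 = $8,250 ≥ base, so the credit is $0.
Small Business Credit: $200,200 is below the $242,600 cutoff, so the full $5,100 applies.
Total: $6,175 + $0 + $5,100 = $11,275.

$11,275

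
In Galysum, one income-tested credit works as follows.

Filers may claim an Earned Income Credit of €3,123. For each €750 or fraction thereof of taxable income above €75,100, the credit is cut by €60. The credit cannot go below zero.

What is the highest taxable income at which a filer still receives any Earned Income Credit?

€114,100

After 52 increments the reduction is 52 × €60 = €3,120, leaving €3; one more increment wipes it out. Increment 52 ends at excess 52 × €750 = €39,000, so the highest qualifying income is €75,100 + €39,000 = €114,100.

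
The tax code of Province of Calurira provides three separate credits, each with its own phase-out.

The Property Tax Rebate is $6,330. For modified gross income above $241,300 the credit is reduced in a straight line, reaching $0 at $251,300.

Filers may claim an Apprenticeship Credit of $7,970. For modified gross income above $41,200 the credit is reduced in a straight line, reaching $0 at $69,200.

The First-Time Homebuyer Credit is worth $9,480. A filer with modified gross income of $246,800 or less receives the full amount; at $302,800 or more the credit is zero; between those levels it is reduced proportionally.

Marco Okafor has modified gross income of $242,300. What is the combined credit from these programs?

$15,177

Property Tax Rebate: $242,300 is $1,000 into a $10,000 phase-out range, leaving 9,000/10,000 of the credit: $6,330 × 9,000/10,000 = $5,697.
Apprenticeship Credit: $242,300 is at or above $69,200, so the credit is $0.
First-Time Homebuyer Credit: $242,300 is at or below the $246,800 threshold, so the full $9,480 applies.
Total: $5,697 + $0 + $9,480 = $15,177.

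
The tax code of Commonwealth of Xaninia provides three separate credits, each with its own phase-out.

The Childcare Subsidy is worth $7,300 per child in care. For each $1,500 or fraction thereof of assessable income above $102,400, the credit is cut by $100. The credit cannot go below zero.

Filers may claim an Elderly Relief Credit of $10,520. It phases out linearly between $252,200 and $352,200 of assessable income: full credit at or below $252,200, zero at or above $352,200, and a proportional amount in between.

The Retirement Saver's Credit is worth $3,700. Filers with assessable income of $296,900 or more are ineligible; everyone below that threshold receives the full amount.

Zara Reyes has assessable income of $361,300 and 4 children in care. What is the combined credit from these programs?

Childcare Subsidy: base = 4 × $7,300 = $29,200. income exceeds $102,400 by $258,900, which is 173 full-or-partial $1,500 increments; reduction = 173 × $100 = $17,300, leaving $11,900.
Elderly Relief Credit: $361,300 is at or above $352,200, so the credit is $0.
Retirement Saver's Credit: $361,300 meets or exceeds the $296,900 cutoff, so the credit is $0.
Total: $11,900 + $0 + $0 = $11,900.

$11,900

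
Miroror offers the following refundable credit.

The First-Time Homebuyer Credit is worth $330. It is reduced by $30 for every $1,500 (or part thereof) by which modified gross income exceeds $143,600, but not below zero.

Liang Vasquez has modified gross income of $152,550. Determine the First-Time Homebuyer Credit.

First-Time Homebuyer Credit: income exceeds $143,600 by $8,950, which is 6 full-or-partial $1,500 increments; reduction = 6 × $30 = $180, leaving $150.

$150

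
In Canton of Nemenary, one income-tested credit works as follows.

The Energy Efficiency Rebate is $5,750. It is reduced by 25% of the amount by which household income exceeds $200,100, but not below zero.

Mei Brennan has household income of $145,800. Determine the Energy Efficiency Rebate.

Energy Efficiency Rebate: $145,800 is at or below the $200,100 threshold, so the full $5,750 applies.

$5,750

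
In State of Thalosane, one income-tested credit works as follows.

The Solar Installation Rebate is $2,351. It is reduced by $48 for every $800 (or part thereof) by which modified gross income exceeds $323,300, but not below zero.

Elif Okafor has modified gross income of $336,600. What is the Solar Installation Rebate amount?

$1,535

Solar Installation Rebate: income exceeds $323,300 by $13,300, which is 17 full-or-partial $800 increments; reduction = 17 × $48 = $816, leaving $1,535.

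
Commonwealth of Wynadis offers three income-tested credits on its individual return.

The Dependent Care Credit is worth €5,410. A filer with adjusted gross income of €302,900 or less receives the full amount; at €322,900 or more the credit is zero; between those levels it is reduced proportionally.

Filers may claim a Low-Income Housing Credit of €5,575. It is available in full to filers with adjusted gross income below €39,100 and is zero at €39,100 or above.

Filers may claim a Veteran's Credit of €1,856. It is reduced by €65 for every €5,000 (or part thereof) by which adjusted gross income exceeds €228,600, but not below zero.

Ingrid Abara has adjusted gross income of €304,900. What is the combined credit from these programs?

Dependent Care Credit: €304,900 is €2,000 into a €20,000 phase-out range, leaving 18,000/20,000 of the credit: €5,410 × 18,000/20,000 = €4,869.
Low-Income Housing Credit: €304,900 meets or exceeds the €39,100 cutoff, so the credit is €0.
Veteran's Credit: income exceeds €228,600 by €76,300, which is 16 full-or-partial €5,000 increments; reduction = 16 × €65 = €1,040, leaving €816.
Total: €4,869 + €0 + €816 = €5,685.

€5,685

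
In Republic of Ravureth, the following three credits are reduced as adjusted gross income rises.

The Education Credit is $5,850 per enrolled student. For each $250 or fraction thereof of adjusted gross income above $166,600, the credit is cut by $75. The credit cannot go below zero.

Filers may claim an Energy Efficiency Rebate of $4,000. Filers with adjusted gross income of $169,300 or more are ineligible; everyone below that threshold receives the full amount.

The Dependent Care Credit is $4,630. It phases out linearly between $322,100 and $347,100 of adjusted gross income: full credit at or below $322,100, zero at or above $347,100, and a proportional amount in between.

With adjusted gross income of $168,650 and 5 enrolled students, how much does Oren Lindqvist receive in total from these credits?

$37,205

Education Credit: base = 5 × $5,850 = $29,250. income exceeds $166,600 by $2,050, which is 9 full-or-partial $250 increments; reduction = 9 × $75 = $675, leaving $28,575.
Energy Efficiency Rebate: $168,650 is below the $169,300 cutoff, so the full $4,000 applies.
Dependent Care Credit: $168,650 is at or below the $322,100 threshold, so the full $4,630 applies.
Total: $28,575 + $4,000 + $4,630 = $37,205.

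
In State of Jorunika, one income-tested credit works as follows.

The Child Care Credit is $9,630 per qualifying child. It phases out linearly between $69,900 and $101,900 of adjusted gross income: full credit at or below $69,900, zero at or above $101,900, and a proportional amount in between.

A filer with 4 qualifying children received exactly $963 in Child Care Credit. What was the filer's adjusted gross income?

Full credit = 4 × $9,630 = $38,520.
$963 is 963/38,520 of the full $38,520, so 37,557/38,520 of the $32,000 range has been used: income = $69,900 + $32,000 × 37,557/38,520 = $101,100.

$101,100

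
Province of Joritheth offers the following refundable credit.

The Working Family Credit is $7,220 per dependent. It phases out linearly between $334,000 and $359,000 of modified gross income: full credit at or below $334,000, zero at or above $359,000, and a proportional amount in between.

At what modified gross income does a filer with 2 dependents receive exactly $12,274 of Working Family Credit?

Full credit = 2 × $7,220 = $14,440.
$12,274 is 12,274/14,440 of the full $14,440, so 2,166/14,440 of the $25,000 range has been used: income = $334,000 + $25,000 × 2,166/14,440 = $337,750.

$337,750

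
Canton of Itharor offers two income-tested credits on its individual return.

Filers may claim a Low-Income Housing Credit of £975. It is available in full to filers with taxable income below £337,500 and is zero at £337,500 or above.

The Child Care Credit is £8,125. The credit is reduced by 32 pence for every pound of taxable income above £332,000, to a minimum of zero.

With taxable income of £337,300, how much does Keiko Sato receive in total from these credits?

Low-Income Housing Credit: £337,300 is below the £337,500 cutoff, so the full £975 applies.
Child Care Credit: 32% of the £5,300 excess over £332,000 is £1,696; credit = £8,125 − £1,696 = £6,429.
Total: £975 + £6,429 = £7,404.

£7,404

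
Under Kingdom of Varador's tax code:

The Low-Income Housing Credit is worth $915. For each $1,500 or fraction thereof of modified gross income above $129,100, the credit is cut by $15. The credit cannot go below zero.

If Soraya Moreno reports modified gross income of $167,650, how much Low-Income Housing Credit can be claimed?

Low-Income Housing Credit: income exceeds $129,100 by $38,550, which is 26 full-or-partial $1,500 increments; reduction = 26 × $15 = $390, leaving $525.

$525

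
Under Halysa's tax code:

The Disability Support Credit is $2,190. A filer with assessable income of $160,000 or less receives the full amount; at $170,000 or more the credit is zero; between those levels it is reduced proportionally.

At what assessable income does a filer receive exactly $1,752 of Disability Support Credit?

$162,000

$1,752 is 1,752/2,190 of the full $2,190, so 438/2,190 of the $10,000 range has been used: income = $160,000 + $10,000 × 438/2,190 = $162,000.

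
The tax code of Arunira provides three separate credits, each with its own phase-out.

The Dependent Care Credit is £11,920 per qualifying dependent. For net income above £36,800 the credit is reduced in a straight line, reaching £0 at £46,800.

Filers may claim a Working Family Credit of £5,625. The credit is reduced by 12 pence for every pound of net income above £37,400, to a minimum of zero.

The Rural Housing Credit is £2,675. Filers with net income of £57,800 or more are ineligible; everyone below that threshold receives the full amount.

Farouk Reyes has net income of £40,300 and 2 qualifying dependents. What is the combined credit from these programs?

£23,448

Dependent Care Credit: base = 2 × £11,920 = £23,840. £40,300 is £3,500 into a £10,000 phase-out range, leaving 6,500/10,000 of the credit: £23,840 × 6,500/10,000 = £15,496.
Working Family Credit: 12% of the £2,900 excess over £37,400 is £348; credit = £5,625 − £348 = £5,277.
Rural Housing Credit: £40,300 is below the £57,800 cutoff, so the full £2,675 applies.
Total: £15,496 + £5,277 + £2,675 = £23,448.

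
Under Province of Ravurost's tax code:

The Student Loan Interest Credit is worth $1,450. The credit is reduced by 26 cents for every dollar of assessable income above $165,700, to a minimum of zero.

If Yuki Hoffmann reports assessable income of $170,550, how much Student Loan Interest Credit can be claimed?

$189

Student Loan Interest Credit: 26% of the $4,850 excess over $165,700 is $1,261; credit = $1,450 − $1,261 = $189.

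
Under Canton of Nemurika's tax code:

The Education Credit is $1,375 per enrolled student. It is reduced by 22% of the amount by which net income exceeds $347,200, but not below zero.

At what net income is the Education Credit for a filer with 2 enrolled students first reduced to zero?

$359,700

Full credit = 2 × $1,375 = $2,750.
The credit falls by 22% of each dollar above $347,200, so it reaches zero when the excess is $2,750 / 22% = $12,500: income = $347,200 + $12,500 = $359,700.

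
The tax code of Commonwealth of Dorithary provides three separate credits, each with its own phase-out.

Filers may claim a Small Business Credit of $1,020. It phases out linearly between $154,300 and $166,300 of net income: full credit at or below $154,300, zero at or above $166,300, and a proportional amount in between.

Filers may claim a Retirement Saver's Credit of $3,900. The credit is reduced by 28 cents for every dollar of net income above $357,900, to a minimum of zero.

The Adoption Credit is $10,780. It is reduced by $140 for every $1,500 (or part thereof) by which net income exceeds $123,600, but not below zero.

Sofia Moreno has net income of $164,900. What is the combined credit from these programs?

$10,879

Small Business Credit: $164,900 is $10,600 into a $12,000 phase-out range, leaving 1,400/12,000 of the credit: $1,020 × 1,400/12,000 = $119.
Retirement Saver's Credit: $164,900 is at or below the $357,900 threshold, so the full $3,900 applies.
Adoption Credit: income exceeds $123,600 by $41,300, which is 28 full-or-partial $1,500 increments; reduction = 28 × $140 = $3,920, leaving $6,860.
Total: $119 + $3,900 + $6,860 = $10,879.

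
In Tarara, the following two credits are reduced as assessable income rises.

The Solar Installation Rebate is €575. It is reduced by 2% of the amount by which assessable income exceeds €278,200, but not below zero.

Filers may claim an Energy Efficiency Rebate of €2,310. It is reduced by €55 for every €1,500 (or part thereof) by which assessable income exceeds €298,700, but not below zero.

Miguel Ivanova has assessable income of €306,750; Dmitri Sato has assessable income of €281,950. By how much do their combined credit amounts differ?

Miguel (€306,750): Solar Installation Rebate: 2% of the €28,550 excess over €278,200 is €571; credit = €575 − €571 = €4. Energy Efficiency Rebate: income exceeds €298,700 by €8,050, which is 6 full-or-partial €1,500 increments; reduction = 6 × €55 = €330, leaving €1,980. total €4 + €1,980 = €1,984
Dmitri (€281,950): Solar Installation Rebate: 2% of the €3,750 excess over €278,200 is €75; credit = €575 − €75 = €500. Energy Efficiency Rebate: €281,950 is at or below the €298,700 threshold, so the full €2,310 applies. total €500 + €2,310 = €2,810
Difference: |€1,984 − €2,810| = €826.

€826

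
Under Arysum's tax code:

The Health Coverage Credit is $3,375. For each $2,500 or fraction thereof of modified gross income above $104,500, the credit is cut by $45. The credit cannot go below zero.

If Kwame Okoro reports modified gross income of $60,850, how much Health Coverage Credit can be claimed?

$3,375

Health Coverage Credit: $60,850 is at or below the $104,500 threshold, so the full $3,375 applies.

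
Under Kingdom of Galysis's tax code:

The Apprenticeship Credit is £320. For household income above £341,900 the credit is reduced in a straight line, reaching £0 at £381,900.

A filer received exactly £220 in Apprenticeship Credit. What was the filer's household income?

£354,400

£220 is 220/320 of the full £320, so 100/320 of the £40,000 range has been used: income = £341,900 + £40,000 × 100/320 = £354,400.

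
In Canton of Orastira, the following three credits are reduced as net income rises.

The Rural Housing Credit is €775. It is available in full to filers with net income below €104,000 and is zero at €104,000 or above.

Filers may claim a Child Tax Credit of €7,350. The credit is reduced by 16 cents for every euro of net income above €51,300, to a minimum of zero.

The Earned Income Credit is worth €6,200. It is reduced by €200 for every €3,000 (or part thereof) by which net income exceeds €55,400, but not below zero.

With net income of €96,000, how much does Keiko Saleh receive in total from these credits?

Rural Housing Credit: €96,000 is below the €104,000 cutoff, so the full €775 applies.
Child Tax Credit: 16% of the €44,700 excess over €51,300 is €7,152; credit = €7,350 − €7,152 = €198.
Earned Income Credit: income exceeds €55,400 by €40,600, which is 14 full-or-partial €3,000 increments; reduction = 14 × €200 = €2,800, leaving €3,400.
Total: €775 + €198 + €3,400 = €4,373.

€4,373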